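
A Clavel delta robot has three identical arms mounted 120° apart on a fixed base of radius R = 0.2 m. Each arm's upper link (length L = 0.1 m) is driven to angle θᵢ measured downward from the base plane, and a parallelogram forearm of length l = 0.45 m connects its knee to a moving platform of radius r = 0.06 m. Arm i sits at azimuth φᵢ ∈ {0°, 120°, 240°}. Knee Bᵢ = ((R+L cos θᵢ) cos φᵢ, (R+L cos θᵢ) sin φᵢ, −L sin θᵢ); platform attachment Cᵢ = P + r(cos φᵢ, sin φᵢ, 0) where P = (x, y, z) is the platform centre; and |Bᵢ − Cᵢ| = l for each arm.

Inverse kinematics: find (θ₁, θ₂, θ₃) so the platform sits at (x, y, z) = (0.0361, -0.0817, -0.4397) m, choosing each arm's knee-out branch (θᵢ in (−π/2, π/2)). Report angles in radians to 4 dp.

rotate P by −φ1: (0.0361, -0.0817, -0.4397)
  e−x'=0.1039;  (l²−L²−(e−x')²−y'²−z²)/2L = -0.0915
  γ=atan2(-0.4397,0.1039)=-1.3388;  ψ=arccos(-0.2026)=1.7748;  θ1=γ+ψ≈0.4360
φ2=120.0° → target in arm frame (-0.0888, 0.0096)
  A=0.2288, B=-0.4397, C=(l²−L²−A²−y'²−z²)/(2L)=-0.2664
  √(A²+B²)=0.4957;  θ2 = -1.0910+2.1382 ≈ 1.0472
arm 3 (φ=240.0°): x'=0.0527, y'=0.0721
  A=0.0873, B=-0.4397, C=(l²−L²−A²−y'²−z²)/(2L)=-0.0683
  γ=atan2(-0.4397,0.0873)=-1.3748;  ψ=arccos(-0.1523)=1.7237;  θ3=γ+ψ≈0.3489

θ₁ = 0.4360, θ₂ = 1.0472, θ₃ = 0.3489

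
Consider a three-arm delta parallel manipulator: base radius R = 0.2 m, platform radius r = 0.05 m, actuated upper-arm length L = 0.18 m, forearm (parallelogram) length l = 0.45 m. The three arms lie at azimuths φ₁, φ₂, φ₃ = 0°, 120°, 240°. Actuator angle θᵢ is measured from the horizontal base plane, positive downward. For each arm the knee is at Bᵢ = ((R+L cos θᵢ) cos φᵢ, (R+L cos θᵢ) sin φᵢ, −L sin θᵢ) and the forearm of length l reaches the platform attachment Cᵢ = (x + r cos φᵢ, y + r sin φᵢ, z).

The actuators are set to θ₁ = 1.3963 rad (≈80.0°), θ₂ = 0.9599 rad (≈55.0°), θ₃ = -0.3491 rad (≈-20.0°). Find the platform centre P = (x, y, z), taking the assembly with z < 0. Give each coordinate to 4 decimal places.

arm 1 at φ=0.0°: e+L cos θ1 = 0.1813;  S1 = (0.1813, 0.0000, -0.1773)
φ2=120.0°: virtual centre (-0.1266, 0.2193, -0.1474), radius l
S3 = (0.3191·cos240.0°, 0.3191·sin240.0°, 0.0616) = (-0.1596, -0.2764, 0.0616)
|S₂|²−|S₁|² = 0.0216;  |S₃|²−|S₁|² = 0.0414
plane₁₂: -0.6157x+0.4386y+0.0596z = 0.0216
det = 0.6394;  x = -0.0471+0.3793z,  y = -0.0168+0.3964z
into |P−S₁|² = l²: 1.3010z² + 0.1680z + -0.1187 = 0;  Δ = 0.6458;  z = -0.3734 or 0.2443 → z<0 root = -0.3734
x = -0.1887, y = -0.1648

(-0.1887, -0.1648, -0.3734)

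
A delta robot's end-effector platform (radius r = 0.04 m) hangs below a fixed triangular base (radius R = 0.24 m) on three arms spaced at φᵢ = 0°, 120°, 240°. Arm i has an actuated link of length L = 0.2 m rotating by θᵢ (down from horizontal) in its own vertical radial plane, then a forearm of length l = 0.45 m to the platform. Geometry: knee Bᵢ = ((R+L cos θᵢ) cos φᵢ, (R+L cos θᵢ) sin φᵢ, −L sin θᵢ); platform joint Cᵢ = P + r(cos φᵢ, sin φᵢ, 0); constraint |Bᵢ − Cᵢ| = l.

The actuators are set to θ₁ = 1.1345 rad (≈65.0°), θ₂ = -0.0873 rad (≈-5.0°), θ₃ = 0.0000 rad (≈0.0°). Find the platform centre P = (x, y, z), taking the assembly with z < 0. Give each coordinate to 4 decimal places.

(-0.1555, 0.0068, -0.2753)

arm 1 at φ=0.0°: ρ1 = 0.2845;  centre 1 = (0.2845, 0.0000, -0.1813)
centre 2 = (0.3992·cos120.0°, 0.3992·sin120.0°, 0.0174) = (-0.1996, 0.3458, 0.0174)
φ3=240.0°: virtual centre (-0.2000, -0.3464, 0.0000), radius l
subtract pairs → two planes through P
plane₁₂: -0.9683x+0.6915y+0.3974z = 0.0459
Cramer: x(z) = -0.0475+0.3923z;  y(z) = -0.0002-0.0254z
into |P−centre ₁|² = l²: 1.1545z² + 0.1020z + -0.0594 = 0;  Δ = 0.2847;  z = -0.2753 or 0.1869 → z<0 root = -0.2753
x = -0.1555, y = 0.0068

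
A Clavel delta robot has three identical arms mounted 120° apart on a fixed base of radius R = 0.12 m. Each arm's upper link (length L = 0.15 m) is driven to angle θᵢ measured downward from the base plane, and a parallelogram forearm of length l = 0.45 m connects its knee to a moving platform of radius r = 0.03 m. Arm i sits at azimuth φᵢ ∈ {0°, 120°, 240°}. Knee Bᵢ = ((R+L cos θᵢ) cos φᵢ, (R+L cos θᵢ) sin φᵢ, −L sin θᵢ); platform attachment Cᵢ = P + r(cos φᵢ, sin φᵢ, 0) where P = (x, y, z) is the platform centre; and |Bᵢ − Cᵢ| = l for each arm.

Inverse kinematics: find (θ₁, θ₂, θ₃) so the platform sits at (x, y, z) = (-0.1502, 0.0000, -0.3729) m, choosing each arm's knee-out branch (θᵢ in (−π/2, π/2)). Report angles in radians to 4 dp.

rotate P by −φ1: (-0.1502, 0.0000, -0.3729)
  A=0.2402, B=-0.3729, C=(l²−L²−A²−y'²−z²)/(2L)=-0.0558
  γ=atan2(-0.3729,0.2402)=-0.9986;  ψ=arccos(-0.1259)=1.6970;  θ1=γ+ψ≈0.6985
arm 2 (φ=120.0°): x'=0.0751, y'=0.1301
  A=0.0149, B=-0.3729, C=(l²−L²−A²−y'²−z²)/(2L)=0.0793
  √(A²+B²)=0.3732;  θ2 = -1.5309+1.3566 ≈ -0.1743
rotate P by −φ3: (0.0751, -0.1301, -0.3729)
  A=0.0149, B=-0.3729, C=(l²−L²−A²−y'²−z²)/(2L)=0.0793
  θ3 = atan2(B,A) + arccos(C/0.3732) = -0.1743

θ₁ = 0.6985, θ₂ = -0.1743, θ₃ = -0.1743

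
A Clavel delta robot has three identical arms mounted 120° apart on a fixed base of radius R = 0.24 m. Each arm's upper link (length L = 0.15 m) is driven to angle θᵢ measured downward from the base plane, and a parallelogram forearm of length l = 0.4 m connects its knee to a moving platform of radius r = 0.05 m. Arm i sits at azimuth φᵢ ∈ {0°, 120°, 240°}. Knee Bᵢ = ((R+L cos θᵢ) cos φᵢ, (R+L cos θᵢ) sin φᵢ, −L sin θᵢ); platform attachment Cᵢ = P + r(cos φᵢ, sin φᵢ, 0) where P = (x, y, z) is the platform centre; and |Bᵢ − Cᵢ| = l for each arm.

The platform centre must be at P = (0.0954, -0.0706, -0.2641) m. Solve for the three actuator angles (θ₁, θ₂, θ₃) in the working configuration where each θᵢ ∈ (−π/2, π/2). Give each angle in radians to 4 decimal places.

φ1=0.0° → target in arm frame (0.0954, -0.0706)
  A=0.0946, B=-0.2641, C=(l²−L²−A²−y'²−z²)/(2L)=0.1794
  θ1 = atan2(B,A) + arccos(C/0.2805) = -0.3499
arm 2 (φ=120.0°): x'=-0.1088, y'=-0.0473
  A=0.2988, B=-0.2641, C=(l²−L²−A²−y'²−z²)/(2L)=-0.0793
  θ2 = atan2(B,A) + arccos(C/0.3988) = 1.0472
φ3=240.0° → target in arm frame (0.0134, 0.1179)
  A=0.1766, B=-0.2641, C=(l²−L²−A²−y'²−z²)/(2L)=0.0756
  θ3 = atan2(B,A) + arccos(C/0.3177) = 0.3491

θ₁ = -0.3499, θ₂ = 1.0472, θ₃ = 0.3491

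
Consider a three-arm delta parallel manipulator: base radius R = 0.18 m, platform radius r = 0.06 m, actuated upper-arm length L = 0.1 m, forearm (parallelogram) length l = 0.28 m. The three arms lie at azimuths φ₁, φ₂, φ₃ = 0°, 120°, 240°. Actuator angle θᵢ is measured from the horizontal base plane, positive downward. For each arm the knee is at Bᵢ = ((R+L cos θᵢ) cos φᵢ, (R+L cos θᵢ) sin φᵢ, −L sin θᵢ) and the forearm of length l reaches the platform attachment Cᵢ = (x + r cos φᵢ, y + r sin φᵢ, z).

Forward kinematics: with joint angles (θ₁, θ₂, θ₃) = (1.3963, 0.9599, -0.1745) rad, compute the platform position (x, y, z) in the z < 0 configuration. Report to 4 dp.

O1 = (0.1374·cos0.0°, 0.1374·sin0.0°, -0.0985) = (0.1374, 0.0000, -0.0985)
arm 2 at φ=120.0°: ρ2 = 0.1774;  O2 = (-0.0887, 0.1536, -0.0819)
O3 = (0.2185·cos240.0°, 0.2185·sin240.0°, 0.0174) = (-0.1092, -0.1892, 0.0174)
subtract pairs → two planes through P
[-0.4521 0.3072 0.0331]·P = 0.0096;  [-0.4932 -0.3784 0.2317]·P = 0.0195
Cramer: x(z) = -0.0298+0.2595z;  y(z) = -0.0126+0.2740z
quadratic in z: (1.1424)z²+(0.1033)z+(-0.0406)=0, √Δ=0.4429 → z ∈ {-0.2391, 0.1487}; z = -0.2391 (taking z<0)
x = -0.0918, y = -0.0781

(-0.0918, -0.0781, -0.2391)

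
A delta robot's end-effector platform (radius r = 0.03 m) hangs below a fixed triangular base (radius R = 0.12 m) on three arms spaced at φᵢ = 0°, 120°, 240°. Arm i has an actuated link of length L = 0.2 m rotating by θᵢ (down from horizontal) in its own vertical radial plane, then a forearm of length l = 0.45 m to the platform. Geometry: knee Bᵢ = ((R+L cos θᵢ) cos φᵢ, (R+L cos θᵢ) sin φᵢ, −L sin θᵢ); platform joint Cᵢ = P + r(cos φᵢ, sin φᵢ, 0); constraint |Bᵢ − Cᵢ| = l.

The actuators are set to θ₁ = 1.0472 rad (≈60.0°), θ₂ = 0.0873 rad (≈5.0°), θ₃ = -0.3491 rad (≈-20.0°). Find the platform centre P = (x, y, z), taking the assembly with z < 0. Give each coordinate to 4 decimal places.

φ1=0.0°: virtual centre (0.1900, 0.0000, -0.1732), radius l
arm 2 at φ=120.0°: ρ2 = 0.2892;  centre 2 = (-0.1446, 0.2505, -0.0174)
centre 3 = (0.2779·cos240.0°, 0.2779·sin240.0°, 0.0684) = (-0.1390, -0.2407, 0.0684)
subtract pairs → two planes through P
plane₁₂: -0.6692x+0.5010y+0.3115z = 0.0179
Cramer: x(z) = -0.0254+0.6015z;  y(z) = 0.0018+0.1817z
sphere 1 gives Az²+Bz+C=0 with A=1.3948, B=0.0880, C=-0.1261;  B²−4AC=0.7114;  roots -0.3339, 0.2708;  negative root z = -0.3339
x = -0.2262, y = -0.0589

(-0.2262, -0.0589, -0.3339)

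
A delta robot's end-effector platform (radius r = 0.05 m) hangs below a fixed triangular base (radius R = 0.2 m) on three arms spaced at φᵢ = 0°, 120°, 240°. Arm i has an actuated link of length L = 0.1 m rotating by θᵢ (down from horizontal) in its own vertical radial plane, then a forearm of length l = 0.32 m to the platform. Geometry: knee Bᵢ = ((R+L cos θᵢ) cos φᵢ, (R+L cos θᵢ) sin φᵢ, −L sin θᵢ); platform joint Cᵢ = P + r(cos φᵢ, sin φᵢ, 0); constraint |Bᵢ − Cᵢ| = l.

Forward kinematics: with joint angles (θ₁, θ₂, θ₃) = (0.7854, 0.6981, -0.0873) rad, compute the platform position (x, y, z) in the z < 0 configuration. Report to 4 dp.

(-0.0380, -0.0519, -0.2518)

O1 = (0.2207·cos0.0°, 0.2207·sin0.0°, -0.0707) = (0.2207, 0.0000, -0.0707)
arm 2 at φ=120.0°: e+L cos θ2 = 0.2266;  O2 = (-0.1133, 0.1962, -0.0643)
O3 = (0.2496·cos240.0°, 0.2496·sin240.0°, 0.0087) = (-0.1248, -0.2162, 0.0087)
|O₂|²−|O₁|² = 0.0018;  |O₃|²−|O₁|² = 0.0087
plane₁₂: -0.6680x+0.3925y+0.0129z = 0.0018
det = 0.5601;  x = -0.0074+0.1213z,  y = -0.0082+0.1736z
into |P−O₁|² = l²: 1.0448z² + 0.0833z + -0.0453 = 0;  Δ = 0.1962;  z = -0.2518 or 0.1721 → z<0 root = -0.2518
x = -0.0380, y = -0.0519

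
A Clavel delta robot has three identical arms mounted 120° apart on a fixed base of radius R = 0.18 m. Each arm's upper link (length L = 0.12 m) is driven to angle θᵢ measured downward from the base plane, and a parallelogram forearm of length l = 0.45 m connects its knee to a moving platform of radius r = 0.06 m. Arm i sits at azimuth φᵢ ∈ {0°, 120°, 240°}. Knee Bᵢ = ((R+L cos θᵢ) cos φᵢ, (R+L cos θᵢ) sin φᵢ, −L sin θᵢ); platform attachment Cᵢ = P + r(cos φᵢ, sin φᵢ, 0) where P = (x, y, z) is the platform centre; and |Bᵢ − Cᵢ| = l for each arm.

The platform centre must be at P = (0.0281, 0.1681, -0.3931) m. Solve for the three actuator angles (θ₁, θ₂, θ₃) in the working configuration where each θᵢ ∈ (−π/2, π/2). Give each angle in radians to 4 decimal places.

rotate P by −φ1: (0.0281, 0.1681, -0.3931)
  A=0.0919, B=-0.3931, C=(l²−L²−A²−y'²−z²)/(2L)=-0.0130
  θ1 = atan2(B,A) + arccos(C/0.4037) = 0.2620
φ2=120.0° → target in arm frame (0.1315, -0.1084)
  e−x'=-0.0115;  (l²−L²−(e−x')²−y'²−z²)/2L = 0.0904
  θ2 = atan2(B,A) + arccos(C/0.3933) = -0.2612
φ3=240.0° → target in arm frame (-0.1596, -0.0597)
  e−x'=0.2796;  (l²−L²−(e−x')²−y'²−z²)/2L = -0.2008
  θ3 = atan2(B,A) + arccos(C/0.4824) = 1.0475

θ₁ = 0.2620, θ₂ = -0.2612, θ₃ = 1.0475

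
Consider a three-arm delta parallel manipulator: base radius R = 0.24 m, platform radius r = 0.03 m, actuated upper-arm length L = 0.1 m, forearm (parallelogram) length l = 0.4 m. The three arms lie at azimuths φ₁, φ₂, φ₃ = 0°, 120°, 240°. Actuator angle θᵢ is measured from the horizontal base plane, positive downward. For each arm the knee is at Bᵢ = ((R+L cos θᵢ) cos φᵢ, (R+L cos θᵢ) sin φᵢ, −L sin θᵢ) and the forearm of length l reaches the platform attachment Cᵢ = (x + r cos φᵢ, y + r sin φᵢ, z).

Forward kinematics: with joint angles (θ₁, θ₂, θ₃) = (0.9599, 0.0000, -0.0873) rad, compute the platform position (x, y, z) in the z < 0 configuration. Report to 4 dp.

arm 1 at φ=0.0°: e+L cos θ1 = 0.2674;  centre 1 = (0.2674, 0.0000, -0.0819)
φ2=120.0°: virtual centre (-0.1550, 0.2685, 0.0000), radius l
centre 3 = (0.3096·cos240.0°, 0.3096·sin240.0°, 0.0087) = (-0.1548, -0.2681, 0.0087)
|centre ₂|²−|centre ₁|² = 0.0179;  |centre ₃|²−|centre ₁|² = 0.0177
plane₁₂: -0.8447x+0.5369y+0.1638z = 0.0179
Cramer: x(z) = -0.0211+0.2043z;  y(z) = 0.0001+0.0163z
quadratic in z: (1.0420)z²+(0.0460)z+(-0.0701)=0, √Δ=0.5424 → z ∈ {-0.2823, 0.2382}; z = -0.2823 (taking z<0)
x = -0.0788, y = -0.0045

(-0.0788, -0.0045, -0.2823)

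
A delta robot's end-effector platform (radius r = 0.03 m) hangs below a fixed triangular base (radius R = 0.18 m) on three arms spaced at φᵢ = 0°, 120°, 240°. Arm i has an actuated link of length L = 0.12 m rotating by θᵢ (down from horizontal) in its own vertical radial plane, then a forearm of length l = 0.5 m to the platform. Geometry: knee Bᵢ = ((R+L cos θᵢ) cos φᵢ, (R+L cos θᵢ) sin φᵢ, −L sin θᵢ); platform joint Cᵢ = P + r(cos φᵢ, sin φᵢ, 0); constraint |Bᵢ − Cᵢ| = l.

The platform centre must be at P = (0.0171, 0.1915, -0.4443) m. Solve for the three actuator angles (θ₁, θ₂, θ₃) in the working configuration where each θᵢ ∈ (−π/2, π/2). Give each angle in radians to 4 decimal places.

rotate P by −φ1: (0.0171, 0.1915, -0.4443)
  e−x'=0.1329;  (l²−L²−(e−x')²−y'²−z²)/2L = -0.0672
  γ=atan2(-0.4443,0.1329)=-1.2801;  ψ=arccos(-0.1450)=1.7163;  θ1=γ+ψ≈0.4362
φ2=120.0° → target in arm frame (0.1573, -0.1106)
  A cos θ + B sin θ = C:  -0.0073·cos θ + -0.4443·sin θ = 0.1080
  √(A²+B²)=0.4444;  θ2 = -1.5872+1.3253 ≈ -0.2619
φ3=240.0° → target in arm frame (-0.1744, -0.0809)
  e−x'=0.3244;  (l²−L²−(e−x')²−y'²−z²)/2L = -0.3066
  γ=atan2(-0.4443,0.3244)=-0.9401;  ψ=arccos(-0.5573)=2.1620;  θ3=γ+ψ≈1.2218

θ₁ = 0.4362, θ₂ = -0.2619, θ₃ = 1.2218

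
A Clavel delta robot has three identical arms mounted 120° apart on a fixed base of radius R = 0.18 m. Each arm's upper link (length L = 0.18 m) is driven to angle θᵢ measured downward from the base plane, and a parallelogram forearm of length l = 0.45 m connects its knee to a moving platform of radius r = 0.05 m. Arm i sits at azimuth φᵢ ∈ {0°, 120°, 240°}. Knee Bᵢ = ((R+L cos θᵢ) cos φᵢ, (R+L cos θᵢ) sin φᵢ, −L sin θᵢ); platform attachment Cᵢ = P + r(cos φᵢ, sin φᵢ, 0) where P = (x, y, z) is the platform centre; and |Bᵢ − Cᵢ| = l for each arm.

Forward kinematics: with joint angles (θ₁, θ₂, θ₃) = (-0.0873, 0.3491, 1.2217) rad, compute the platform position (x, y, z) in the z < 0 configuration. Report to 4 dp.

φ1=0.0°: virtual centre (0.3093, 0.0000, 0.0157), radius l
φ2=120.0°: virtual centre (-0.1496, 0.2591, -0.0616), radius l
arm 3 at φ=240.0°: e+L cos θ3 = 0.1916;  O3 = (-0.0958, -0.1659, -0.1691)
subtract pairs → two planes through P
plane₁₂: -0.9178x+0.5181y+-0.1545z = -0.0026
Cramer: x(z) = 0.0231-0.3352z;  y(z) = 0.0358-0.2956z
quadratic in z: (1.1997)z²+(0.1393)z+(-0.1191)=0, √Δ=0.7686 → z ∈ {-0.3784, 0.2623}; z = -0.3784 (taking z<0)
x = 0.1500, y = 0.1477

(0.1500, 0.1477, -0.3784)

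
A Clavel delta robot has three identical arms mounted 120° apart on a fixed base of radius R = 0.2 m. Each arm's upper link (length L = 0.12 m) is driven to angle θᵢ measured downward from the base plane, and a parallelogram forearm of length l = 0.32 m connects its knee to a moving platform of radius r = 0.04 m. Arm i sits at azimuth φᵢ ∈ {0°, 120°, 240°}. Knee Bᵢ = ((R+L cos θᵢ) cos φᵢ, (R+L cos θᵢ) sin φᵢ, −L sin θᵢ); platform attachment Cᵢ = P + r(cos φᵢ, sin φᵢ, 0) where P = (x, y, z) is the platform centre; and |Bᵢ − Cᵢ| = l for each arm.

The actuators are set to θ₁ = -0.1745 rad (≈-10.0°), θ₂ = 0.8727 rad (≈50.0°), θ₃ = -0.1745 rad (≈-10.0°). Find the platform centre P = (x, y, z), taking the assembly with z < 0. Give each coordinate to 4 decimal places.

(0.0355, -0.0614, -0.1785)

O1 = (0.2782·cos0.0°, 0.2782·sin0.0°, 0.0208) = (0.2782, 0.0000, 0.0208)
φ2=120.0°: virtual centre (-0.1186, 0.2054, -0.0919), radius l
O3 = (0.2782·cos240.0°, 0.2782·sin240.0°, 0.0208) = (-0.1391, -0.2409, 0.0208)
eliminate P² terms by subtracting sphere 1 from 2 and 3
linear system: -0.7935x+0.4107y = -0.0131−-0.2255z; -0.8345x+-0.4818y = 0.0000−0.0000z
det = 0.7251;  x = 0.0087+-0.1499z,  y = -0.0151+0.2596z
sphere 1 gives Az²+Bz+C=0 with A=1.0898, B=0.0312, C=-0.0291;  B²−4AC=0.1280;  roots -0.1785, 0.1498;  negative root z = -0.1785
x = 0.0355, y = -0.0614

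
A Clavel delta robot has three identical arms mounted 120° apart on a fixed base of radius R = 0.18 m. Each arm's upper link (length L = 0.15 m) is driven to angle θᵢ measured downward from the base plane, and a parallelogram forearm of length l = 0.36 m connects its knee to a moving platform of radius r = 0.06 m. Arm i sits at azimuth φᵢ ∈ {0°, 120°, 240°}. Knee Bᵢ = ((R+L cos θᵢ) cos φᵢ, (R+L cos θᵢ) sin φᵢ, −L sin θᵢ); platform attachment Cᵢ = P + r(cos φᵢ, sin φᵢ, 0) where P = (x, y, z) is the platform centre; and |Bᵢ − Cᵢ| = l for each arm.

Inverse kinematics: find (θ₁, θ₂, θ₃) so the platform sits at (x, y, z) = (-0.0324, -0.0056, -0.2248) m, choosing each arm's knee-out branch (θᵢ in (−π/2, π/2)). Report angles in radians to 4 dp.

θ₁ = 0.1746, θ₂ = -0.1745, θ₃ = -0.2619

arm 1 (φ=0.0°): x'=-0.0324, y'=-0.0056
  A cos θ + B sin θ = C:  0.1524·cos θ + -0.2248·sin θ = 0.1110
  θ1 = atan2(B,A) + arccos(C/0.2716) = 0.1746
φ2=120.0° → target in arm frame (0.0114, 0.0309)
  A cos θ + B sin θ = C:  0.1086·cos θ + -0.2248·sin θ = 0.1460
  γ=atan2(-0.2248,0.1086)=-1.1206;  ψ=arccos(0.5849)=0.9461;  θ2=γ+ψ≈-0.1745
φ3=240.0° → target in arm frame (0.0210, -0.0253)
  A=0.0990, B=-0.2248, C=(l²−L²−A²−y'²−z²)/(2L)=0.1538
  √(A²+B²)=0.2456;  θ3 = -1.1561+0.8942 ≈ -0.2619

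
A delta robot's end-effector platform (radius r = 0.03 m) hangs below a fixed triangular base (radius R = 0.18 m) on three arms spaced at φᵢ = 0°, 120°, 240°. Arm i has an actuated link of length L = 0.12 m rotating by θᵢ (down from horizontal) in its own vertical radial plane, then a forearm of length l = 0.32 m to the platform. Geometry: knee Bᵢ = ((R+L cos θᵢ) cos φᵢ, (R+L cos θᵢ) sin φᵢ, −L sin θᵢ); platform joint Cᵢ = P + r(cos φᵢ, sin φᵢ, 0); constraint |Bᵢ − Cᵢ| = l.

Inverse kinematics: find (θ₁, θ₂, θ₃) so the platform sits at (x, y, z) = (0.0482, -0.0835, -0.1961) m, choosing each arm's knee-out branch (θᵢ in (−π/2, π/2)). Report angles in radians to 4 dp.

θ₁ = -0.1740, θ₂ = 1.0470, θ₃ = -0.1741

arm 1 (φ=0.0°): x'=0.0482, y'=-0.0835
  A cos θ + B sin θ = C:  0.1018·cos θ + -0.1961·sin θ = 0.1342
  √(A²+B²)=0.2209;  θ1 = -1.0920+0.9180 ≈ -0.1740
rotate P by −φ2: (-0.0964, 0.0000, -0.1961)
  A cos θ + B sin θ = C:  0.2464·cos θ + -0.1961·sin θ = -0.0466
  θ2 = atan2(B,A) + arccos(C/0.3149) = 1.0470
φ3=240.0° → target in arm frame (0.0482, 0.0835)
  A cos θ + B sin θ = C:  0.1018·cos θ + -0.1961·sin θ = 0.1342
  θ3 = atan2(B,A) + arccos(C/0.2209) = -0.1741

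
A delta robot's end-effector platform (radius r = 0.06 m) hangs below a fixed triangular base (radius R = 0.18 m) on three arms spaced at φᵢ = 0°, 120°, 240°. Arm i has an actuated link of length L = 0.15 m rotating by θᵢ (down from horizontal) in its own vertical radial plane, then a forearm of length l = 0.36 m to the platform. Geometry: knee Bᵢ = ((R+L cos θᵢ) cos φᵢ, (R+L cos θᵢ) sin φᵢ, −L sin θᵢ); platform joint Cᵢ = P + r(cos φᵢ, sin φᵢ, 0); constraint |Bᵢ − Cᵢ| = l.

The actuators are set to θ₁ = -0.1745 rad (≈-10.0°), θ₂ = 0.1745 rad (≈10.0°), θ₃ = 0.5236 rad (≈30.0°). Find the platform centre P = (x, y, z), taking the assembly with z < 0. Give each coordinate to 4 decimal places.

(0.0538, 0.0344, -0.2614)

O1 = (0.2677·cos0.0°, 0.2677·sin0.0°, 0.0260) = (0.2677, 0.0000, 0.0260)
φ2=120.0°: virtual centre (-0.1339, 0.2319, -0.0260), radius l
φ3=240.0°: virtual centre (-0.1250, -0.2164, -0.0750), radius l
|O₂|²−|O₁|² = 0.0000;  |O₃|²−|O₁|² = -0.0043
plane₁₂: -0.8032x+0.4637y+-0.1042z = 0.0000
Cramer: x(z) = 0.0028-0.1950z;  y(z) = 0.0048-0.1131z
quadratic in z: (1.0508)z²+(0.0501)z+(-0.0587)=0, √Δ=0.4993 → z ∈ {-0.2614, 0.2137}; z = -0.2614 (taking z<0)
x = 0.0538, y = 0.0344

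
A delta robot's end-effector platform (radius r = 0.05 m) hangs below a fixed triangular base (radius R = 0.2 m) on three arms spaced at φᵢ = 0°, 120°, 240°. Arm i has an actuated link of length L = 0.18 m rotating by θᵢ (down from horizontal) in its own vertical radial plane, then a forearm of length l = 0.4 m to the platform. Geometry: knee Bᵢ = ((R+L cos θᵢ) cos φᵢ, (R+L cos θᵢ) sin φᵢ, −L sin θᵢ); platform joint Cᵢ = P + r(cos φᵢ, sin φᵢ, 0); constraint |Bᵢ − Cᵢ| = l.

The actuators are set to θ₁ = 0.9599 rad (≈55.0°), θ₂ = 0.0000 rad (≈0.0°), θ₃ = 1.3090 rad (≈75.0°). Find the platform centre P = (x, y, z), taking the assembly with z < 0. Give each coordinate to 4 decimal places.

centre 1 = (0.2532·cos0.0°, 0.2532·sin0.0°, -0.1474) = (0.2532, 0.0000, -0.1474)
φ2=120.0°: virtual centre (-0.1650, 0.2858, 0.0000), radius l
arm 3 at φ=240.0°: e+L cos θ3 = 0.1966;  centre 3 = (-0.0983, -0.1702, -0.1739)
eliminate P² terms by subtracting sphere 1 from 2 and 3
plane₁₂: -0.8365x+0.5716y+0.2949z = 0.0230
Cramer: x(z) = 0.0027+0.1022z;  y(z) = 0.0443-0.3663z
sphere 1 gives Az²+Bz+C=0 with A=1.1446, B=0.2112, C=-0.0735;  B²−4AC=0.3813;  roots -0.3620, 0.1775;  negative root z = -0.3620
x = -0.0343, y = 0.1769

(-0.0343, 0.1769, -0.3620)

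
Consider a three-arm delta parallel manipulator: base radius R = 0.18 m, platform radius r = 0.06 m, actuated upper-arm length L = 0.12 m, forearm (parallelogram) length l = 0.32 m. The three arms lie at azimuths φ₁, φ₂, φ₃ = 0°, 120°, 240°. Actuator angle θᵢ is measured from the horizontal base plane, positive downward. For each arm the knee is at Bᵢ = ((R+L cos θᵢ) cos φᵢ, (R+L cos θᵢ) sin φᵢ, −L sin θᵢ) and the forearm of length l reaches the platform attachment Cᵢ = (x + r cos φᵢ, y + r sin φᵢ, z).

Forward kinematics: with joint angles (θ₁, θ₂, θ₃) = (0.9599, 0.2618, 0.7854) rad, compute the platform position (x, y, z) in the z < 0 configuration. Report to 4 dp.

(-0.0514, 0.0505, -0.3036)

S1 = (0.1888·cos0.0°, 0.1888·sin0.0°, -0.0983) = (0.1888, 0.0000, -0.0983)
S2 = (0.2359·cos120.0°, 0.2359·sin120.0°, -0.0311) = (-0.1180, 0.2043, -0.0311)
φ3=240.0°: virtual centre (-0.1024, -0.1774, -0.0849), radius l
eliminate P² terms by subtracting sphere 1 from 2 and 3
linear system: -0.6136x+0.4086y = 0.0113−0.1345z; -0.5825x+-0.3548y = 0.0038−0.0269z
Cramer: x(z) = -0.0122+0.1288z;  y(z) = 0.0093-0.1357z
into |P−S₁|² = l²: 1.0350z² + 0.1423z + -0.0522 = 0;  Δ = 0.2364;  z = -0.3036 or 0.1662 → z<0 root = -0.3036
x = -0.0514, y = 0.0505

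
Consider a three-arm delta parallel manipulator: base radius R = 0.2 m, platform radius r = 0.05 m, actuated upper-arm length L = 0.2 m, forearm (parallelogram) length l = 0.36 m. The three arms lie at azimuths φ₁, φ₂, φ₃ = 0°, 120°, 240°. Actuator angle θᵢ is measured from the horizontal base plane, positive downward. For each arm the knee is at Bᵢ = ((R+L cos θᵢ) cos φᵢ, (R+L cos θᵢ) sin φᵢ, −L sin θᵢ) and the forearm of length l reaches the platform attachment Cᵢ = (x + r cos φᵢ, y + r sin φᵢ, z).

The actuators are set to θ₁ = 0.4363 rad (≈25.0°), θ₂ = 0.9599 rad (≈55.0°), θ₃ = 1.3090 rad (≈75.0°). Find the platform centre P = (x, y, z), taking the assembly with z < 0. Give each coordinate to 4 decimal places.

arm 1 at φ=0.0°: ρ1 = 0.3313;  O1 = (0.3313, 0.0000, -0.0845)
O2 = (0.2647·cos120.0°, 0.2647·sin120.0°, -0.1638) = (-0.1324, 0.2293, -0.1638)
arm 3 at φ=240.0°: ρ3 = 0.2018;  O3 = (-0.1009, -0.1747, -0.1932)
eliminate P² terms by subtracting sphere 1 from 2 and 3
[-0.9272 0.4585 -0.1586]·P = -0.0200;  [-0.8643 -0.3495 -0.2173]·P = -0.0389
Cramer: x(z) = 0.0344-0.2153z;  y(z) = 0.0261-0.0894z
quadratic in z: (1.0544)z²+(0.2922)z+(-0.0337)=0, √Δ=0.4768 → z ∈ {-0.3647, 0.0875}; z = -0.3647 (taking z<0)
x = 0.1129, y = 0.0587

(0.1129, 0.0587, -0.3647)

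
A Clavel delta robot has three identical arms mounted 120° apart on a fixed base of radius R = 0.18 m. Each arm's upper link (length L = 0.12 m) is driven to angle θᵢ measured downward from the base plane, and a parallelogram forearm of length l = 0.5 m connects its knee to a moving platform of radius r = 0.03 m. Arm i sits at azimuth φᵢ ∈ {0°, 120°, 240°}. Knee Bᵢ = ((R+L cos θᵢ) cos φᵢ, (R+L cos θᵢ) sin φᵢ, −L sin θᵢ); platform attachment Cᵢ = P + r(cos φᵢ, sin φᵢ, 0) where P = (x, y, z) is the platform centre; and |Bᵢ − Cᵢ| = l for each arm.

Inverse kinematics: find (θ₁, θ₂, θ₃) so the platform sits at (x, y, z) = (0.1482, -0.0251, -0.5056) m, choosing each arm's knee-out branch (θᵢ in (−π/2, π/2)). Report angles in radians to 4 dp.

θ₁ = 0.1747, θ₂ = 1.2220, θ₃ = 1.0475

rotate P by −φ1: (0.1482, -0.0251, -0.5056)
  A cos θ + B sin θ = C:  0.0018·cos θ + -0.5056·sin θ = -0.0861
  θ1 = atan2(B,A) + arccos(C/0.5056) = 0.1747
arm 2 (φ=120.0°): x'=-0.0958, y'=-0.1158
  e−x'=0.2458;  (l²−L²−(e−x')²−y'²−z²)/2L = -0.3911
  √(A²+B²)=0.5622;  θ2 = -1.1182+2.3403 ≈ 1.2220
φ3=240.0° → target in arm frame (-0.0524, 0.1409)
  A=0.2024, B=-0.5056, C=(l²−L²−A²−y'²−z²)/(2L)=-0.3368
  γ=atan2(-0.5056,0.2024)=-1.1901;  ψ=arccos(-0.6185)=2.2376;  θ3=γ+ψ≈1.0475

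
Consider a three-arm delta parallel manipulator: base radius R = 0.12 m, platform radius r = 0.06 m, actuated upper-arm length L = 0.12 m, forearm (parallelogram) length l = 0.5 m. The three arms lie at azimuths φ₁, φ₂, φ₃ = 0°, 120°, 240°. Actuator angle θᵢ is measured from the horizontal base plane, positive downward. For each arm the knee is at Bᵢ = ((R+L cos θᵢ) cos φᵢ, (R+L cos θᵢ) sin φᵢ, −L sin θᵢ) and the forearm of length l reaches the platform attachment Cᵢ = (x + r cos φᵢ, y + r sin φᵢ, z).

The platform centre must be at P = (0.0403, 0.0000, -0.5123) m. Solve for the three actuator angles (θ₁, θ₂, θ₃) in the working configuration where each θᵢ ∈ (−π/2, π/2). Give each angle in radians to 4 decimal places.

θ₁ = 0.2617, θ₂ = 0.4360, θ₃ = 0.4360

arm 1 (φ=0.0°): x'=0.0403, y'=0.0000
  A=0.0197, B=-0.5123, C=(l²−L²−A²−y'²−z²)/(2L)=-0.1135
  √(A²+B²)=0.5127;  θ1 = -1.5324+1.7940 ≈ 0.2617
arm 2 (φ=120.0°): x'=-0.0201, y'=-0.0349
  A=0.0801, B=-0.5123, C=(l²−L²−A²−y'²−z²)/(2L)=-0.1437
  √(A²+B²)=0.5185;  θ2 = -1.4156+1.8516 ≈ 0.4360
φ3=240.0° → target in arm frame (-0.0202, 0.0349)
  e−x'=0.0802;  (l²−L²−(e−x')²−y'²−z²)/2L = -0.1437
  θ3 = atan2(B,A) + arccos(C/0.5185) = 0.4360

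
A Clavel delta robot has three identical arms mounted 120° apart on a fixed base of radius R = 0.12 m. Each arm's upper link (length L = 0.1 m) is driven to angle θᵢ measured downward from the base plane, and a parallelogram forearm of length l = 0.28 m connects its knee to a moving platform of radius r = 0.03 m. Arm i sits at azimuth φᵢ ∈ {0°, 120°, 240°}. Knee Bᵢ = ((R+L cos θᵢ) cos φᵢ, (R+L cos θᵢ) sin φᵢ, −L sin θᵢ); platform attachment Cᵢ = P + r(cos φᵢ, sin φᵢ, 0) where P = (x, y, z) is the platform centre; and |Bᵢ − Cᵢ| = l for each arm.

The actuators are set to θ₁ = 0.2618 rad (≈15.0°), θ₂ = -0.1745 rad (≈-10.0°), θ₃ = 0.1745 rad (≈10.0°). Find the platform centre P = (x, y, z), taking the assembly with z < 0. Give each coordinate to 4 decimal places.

φ1=0.0°: virtual centre (0.1866, 0.0000, -0.0259), radius l
φ2=120.0°: virtual centre (-0.0942, 0.1632, 0.0174), radius l
centre 3 = (0.1885·cos240.0°, 0.1885·sin240.0°, -0.0174) = (-0.0942, -0.1632, -0.0174)
eliminate P² terms by subtracting sphere 1 from 2 and 3
linear system: -0.5617x+0.3265y = 0.0003−0.0865z; -0.5617x+-0.3265y = 0.0003−0.0170z
Cramer: x(z) = -0.0006+0.0922z;  y(z) = 0.0000-0.1064z
into |P−centre ₁|² = l²: 1.0198z² + 0.0173z + -0.0427 = 0;  Δ = 0.1744;  z = -0.2132 or 0.1963 → z<0 root = -0.2132
x = -0.0203, y = 0.0227

(-0.0203, 0.0227, -0.2132)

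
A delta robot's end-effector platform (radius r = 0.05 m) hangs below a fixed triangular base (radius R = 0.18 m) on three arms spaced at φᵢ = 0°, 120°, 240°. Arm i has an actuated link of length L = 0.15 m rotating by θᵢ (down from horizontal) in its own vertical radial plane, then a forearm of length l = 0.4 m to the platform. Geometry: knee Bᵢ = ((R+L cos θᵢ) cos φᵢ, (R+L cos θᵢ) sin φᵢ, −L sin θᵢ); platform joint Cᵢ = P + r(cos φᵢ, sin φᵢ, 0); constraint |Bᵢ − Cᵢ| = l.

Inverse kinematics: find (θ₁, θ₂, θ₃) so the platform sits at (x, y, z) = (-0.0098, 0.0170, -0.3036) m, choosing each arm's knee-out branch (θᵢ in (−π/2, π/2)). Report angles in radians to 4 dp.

θ₁ = 0.1745, θ₂ = -0.0003, θ₃ = 0.1746

rotate P by −φ1: (-0.0098, 0.0170, -0.3036)
  A=0.1398, B=-0.3036, C=(l²−L²−A²−y'²−z²)/(2L)=0.0850
  θ1 = atan2(B,A) + arccos(C/0.3342) = 0.1745
φ2=120.0° → target in arm frame (0.0196, 0.0000)
  e−x'=0.1104;  (l²−L²−(e−x')²−y'²−z²)/2L = 0.1105
  √(A²+B²)=0.3230;  θ2 = -1.2221+1.2218 ≈ -0.0003
rotate P by −φ3: (-0.0098, -0.0170, -0.3036)
  e−x'=0.1398;  (l²−L²−(e−x')²−y'²−z²)/2L = 0.0850
  γ=atan2(-0.3036,0.1398)=-1.1392;  ψ=arccos(0.2542)=1.3138;  θ3=γ+ψ≈0.1746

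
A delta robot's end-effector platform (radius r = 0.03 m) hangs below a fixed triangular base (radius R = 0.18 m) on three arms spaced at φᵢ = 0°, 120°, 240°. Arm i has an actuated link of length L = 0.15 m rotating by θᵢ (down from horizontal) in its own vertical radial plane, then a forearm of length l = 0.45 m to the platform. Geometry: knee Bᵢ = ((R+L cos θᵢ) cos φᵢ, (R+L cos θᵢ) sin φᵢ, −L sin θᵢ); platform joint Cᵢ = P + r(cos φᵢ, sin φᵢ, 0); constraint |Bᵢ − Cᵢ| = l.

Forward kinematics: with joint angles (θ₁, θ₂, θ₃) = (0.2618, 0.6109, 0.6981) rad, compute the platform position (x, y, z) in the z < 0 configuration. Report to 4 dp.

(0.0608, 0.0125, -0.4229)

arm 1 at φ=0.0°: ρ1 = 0.2949;  O1 = (0.2949, 0.0000, -0.0388)
O2 = (0.2729·cos120.0°, 0.2729·sin120.0°, -0.0860) = (-0.1364, 0.2363, -0.0860)
φ3=240.0°: virtual centre (-0.1325, -0.2294, -0.0964), radius l
subtract pairs → two planes through P
linear system: -0.8626x+0.4726y = -0.0066−-0.0944z; -0.8547x+-0.4588y = -0.0090−-0.1152z
det = 0.7998;  x = 0.0091+-0.1222z,  y = 0.0026+-0.0233z
into |P−O₁|² = l²: 1.0155z² + 0.1474z + -0.1193 = 0;  Δ = 0.5064;  z = -0.4229 or 0.2778 → z<0 root = -0.4229
x = 0.0608, y = 0.0125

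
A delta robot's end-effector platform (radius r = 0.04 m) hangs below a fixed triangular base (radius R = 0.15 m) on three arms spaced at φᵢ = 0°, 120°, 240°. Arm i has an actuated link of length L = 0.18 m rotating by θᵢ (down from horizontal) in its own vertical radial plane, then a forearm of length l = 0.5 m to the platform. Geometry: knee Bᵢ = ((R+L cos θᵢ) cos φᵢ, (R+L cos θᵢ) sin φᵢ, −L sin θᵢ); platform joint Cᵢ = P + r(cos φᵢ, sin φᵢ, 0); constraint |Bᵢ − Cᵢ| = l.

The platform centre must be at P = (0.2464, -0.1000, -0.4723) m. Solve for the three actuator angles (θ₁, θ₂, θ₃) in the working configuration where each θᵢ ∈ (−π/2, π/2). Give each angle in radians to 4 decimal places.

φ1=0.0° → target in arm frame (0.2464, -0.1000)
  A cos θ + B sin θ = C:  -0.1364·cos θ + -0.4723·sin θ = -0.0946
  √(A²+B²)=0.4916;  θ1 = -1.8519+1.7645 ≈ -0.0874
arm 2 (φ=120.0°): x'=-0.2098, y'=-0.1634
  A cos θ + B sin θ = C:  0.3198·cos θ + -0.4723·sin θ = -0.3734
  θ2 = atan2(B,A) + arccos(C/0.5704) = 1.3090
arm 3 (φ=240.0°): x'=-0.0366, y'=0.2634
  A=0.1466, B=-0.4723, C=(l²−L²−A²−y'²−z²)/(2L)=-0.2676
  √(A²+B²)=0.4945;  θ3 = -1.2698+2.1425 ≈ 0.8727

θ₁ = -0.0874, θ₂ = 1.3090, θ₃ = 0.8727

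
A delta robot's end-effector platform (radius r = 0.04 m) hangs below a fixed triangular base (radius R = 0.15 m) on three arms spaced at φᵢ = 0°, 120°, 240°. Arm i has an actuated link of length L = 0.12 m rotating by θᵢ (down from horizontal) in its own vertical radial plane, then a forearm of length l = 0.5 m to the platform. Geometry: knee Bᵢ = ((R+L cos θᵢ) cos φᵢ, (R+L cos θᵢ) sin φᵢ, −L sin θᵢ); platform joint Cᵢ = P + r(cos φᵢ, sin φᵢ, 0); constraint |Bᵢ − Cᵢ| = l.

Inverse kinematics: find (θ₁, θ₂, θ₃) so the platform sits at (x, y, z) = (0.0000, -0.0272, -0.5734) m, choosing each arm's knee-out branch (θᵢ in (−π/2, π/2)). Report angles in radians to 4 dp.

φ1=0.0° → target in arm frame (0.0000, -0.0272)
  A=0.1100, B=-0.5734, C=(l²−L²−A²−y'²−z²)/(2L)=-0.4418
  √(A²+B²)=0.5839;  θ1 = -1.3813+2.4290 ≈ 1.0477
arm 2 (φ=120.0°): x'=-0.0236, y'=0.0136
  A=0.1336, B=-0.5734, C=(l²−L²−A²−y'²−z²)/(2L)=-0.4634
  θ2 = atan2(B,A) + arccos(C/0.5887) = 1.1348
rotate P by −φ3: (0.0236, 0.0136, -0.5734)
  A cos θ + B sin θ = C:  0.0864·cos θ + -0.5734·sin θ = -0.4202
  θ3 = atan2(B,A) + arccos(C/0.5799) = 0.9601

θ₁ = 1.0477, θ₂ = 1.1348, θ₃ = 0.9601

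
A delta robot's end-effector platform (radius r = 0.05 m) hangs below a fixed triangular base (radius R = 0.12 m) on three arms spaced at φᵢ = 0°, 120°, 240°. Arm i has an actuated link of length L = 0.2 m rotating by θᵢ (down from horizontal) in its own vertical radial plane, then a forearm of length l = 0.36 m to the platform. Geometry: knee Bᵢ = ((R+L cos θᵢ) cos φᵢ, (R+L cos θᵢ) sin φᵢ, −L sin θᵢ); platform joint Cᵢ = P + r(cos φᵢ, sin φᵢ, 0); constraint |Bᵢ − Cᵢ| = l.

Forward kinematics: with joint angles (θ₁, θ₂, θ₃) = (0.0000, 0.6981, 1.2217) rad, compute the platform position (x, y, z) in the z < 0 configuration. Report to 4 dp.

φ1=0.0°: virtual centre (0.2700, 0.0000, 0.0000), radius l
centre 2 = (0.2232·cos120.0°, 0.2232·sin120.0°, -0.1286) = (-0.1116, 0.1933, -0.1286)
centre 3 = (0.1384·cos240.0°, 0.1384·sin240.0°, -0.1879) = (-0.0692, -0.1199, -0.1879)
eliminate P² terms by subtracting sphere 1 from 2 and 3
plane₁₂: -0.7632x+0.3866y+-0.2571z = -0.0066
det = 0.4453;  x = 0.0195+-0.4648z,  y = 0.0216+-0.2526z
into |P−centre ₁|² = l²: 1.2798z² + 0.2219z + -0.0664 = 0;  Δ = 0.3892;  z = -0.3304 or 0.1570 → z<0 root = -0.3304
x = 0.1731, y = 0.1050

(0.1731, 0.1050, -0.3304)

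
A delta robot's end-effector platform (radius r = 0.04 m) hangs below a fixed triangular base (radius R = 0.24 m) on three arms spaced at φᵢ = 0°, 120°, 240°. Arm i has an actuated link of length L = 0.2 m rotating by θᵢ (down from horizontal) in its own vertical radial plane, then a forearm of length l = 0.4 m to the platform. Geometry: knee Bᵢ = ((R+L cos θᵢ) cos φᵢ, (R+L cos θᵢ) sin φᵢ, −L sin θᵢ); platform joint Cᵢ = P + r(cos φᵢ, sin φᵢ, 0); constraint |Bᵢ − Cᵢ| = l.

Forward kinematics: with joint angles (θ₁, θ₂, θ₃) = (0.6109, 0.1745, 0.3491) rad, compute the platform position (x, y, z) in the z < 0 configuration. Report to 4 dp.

arm 1 at φ=0.0°: e+L cos θ1 = 0.3638;  O1 = (0.3638, 0.0000, -0.1147)
O2 = (0.3970·cos120.0°, 0.3970·sin120.0°, -0.0347) = (-0.1985, 0.3438, -0.0347)
φ3=240.0°: virtual centre (-0.1940, -0.3360, -0.0684), radius l
|O₂|²−|O₁|² = 0.0133;  |O₃|²−|O₁|² = 0.0096
linear system: -1.1246x+0.6876y = 0.0133−0.1600z; -1.1156x+-0.6719y = 0.0096−0.0926z
Cramer: x(z) = -0.0102+0.1124z;  y(z) = 0.0026-0.0488z
quadratic in z: (1.0150)z²+(0.1451)z+(-0.0069)=0, √Δ=0.2218 → z ∈ {-0.1807, 0.0378}; z = -0.1807 (taking z<0)
x = -0.0305, y = 0.0114

(-0.0305, 0.0114, -0.1807)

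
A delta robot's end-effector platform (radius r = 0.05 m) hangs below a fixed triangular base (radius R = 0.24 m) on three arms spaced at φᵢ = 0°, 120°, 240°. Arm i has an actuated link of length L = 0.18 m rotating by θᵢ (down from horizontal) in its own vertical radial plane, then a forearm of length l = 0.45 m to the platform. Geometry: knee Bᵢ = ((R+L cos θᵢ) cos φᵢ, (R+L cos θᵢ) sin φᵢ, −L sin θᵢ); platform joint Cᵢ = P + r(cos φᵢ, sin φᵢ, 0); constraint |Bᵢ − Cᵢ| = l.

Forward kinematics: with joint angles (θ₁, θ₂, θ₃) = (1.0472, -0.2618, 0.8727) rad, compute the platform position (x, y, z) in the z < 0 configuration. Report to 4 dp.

(-0.1035, 0.1266, -0.3544)

arm 1 at φ=0.0°: e+L cos θ1 = 0.2800;  S1 = (0.2800, 0.0000, -0.1559)
arm 2 at φ=120.0°: e+L cos θ2 = 0.3639;  S2 = (-0.1819, 0.3151, 0.0466)
S3 = (0.3057·cos240.0°, 0.3057·sin240.0°, -0.1379) = (-0.1528, -0.2647, -0.1379)
|S₂|²−|S₁|² = 0.0319;  |S₃|²−|S₁|² = 0.0098
[-0.9239 0.6302 0.4049]·P = 0.0319;  [-0.8657 -0.5295 0.0360]·P = 0.0098
det = 1.0348;  x = -0.0223+0.2291z,  y = 0.0179+-0.3067z
into |P−S₁|² = l²: 1.1465z² + 0.1623z + -0.0865 = 0;  Δ = 0.4231;  z = -0.3544 or 0.2129 → z<0 root = -0.3544
x = -0.1035, y = 0.1266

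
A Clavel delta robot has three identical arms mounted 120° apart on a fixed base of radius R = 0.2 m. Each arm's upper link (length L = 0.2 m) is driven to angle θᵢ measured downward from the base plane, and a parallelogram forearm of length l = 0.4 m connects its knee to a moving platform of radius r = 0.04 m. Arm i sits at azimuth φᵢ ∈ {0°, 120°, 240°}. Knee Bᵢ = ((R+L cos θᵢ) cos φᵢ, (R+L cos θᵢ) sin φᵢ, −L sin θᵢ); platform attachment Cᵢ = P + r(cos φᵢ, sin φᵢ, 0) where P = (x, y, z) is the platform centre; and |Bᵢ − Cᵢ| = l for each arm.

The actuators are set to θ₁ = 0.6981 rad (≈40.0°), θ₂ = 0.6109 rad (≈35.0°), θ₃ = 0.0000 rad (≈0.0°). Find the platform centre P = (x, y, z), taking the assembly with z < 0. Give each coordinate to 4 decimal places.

arm 1 at φ=0.0°: (R−r)+L cos θ1 = 0.3132;  centre 1 = (0.3132, 0.0000, -0.1286)
arm 2 at φ=120.0°: (R−r)+L cos θ2 = 0.3238;  centre 2 = (-0.1619, 0.2804, -0.1147)
φ3=240.0°: virtual centre (-0.1800, -0.3118, 0.0000), radius l
eliminate P² terms by subtracting sphere 1 from 2 and 3
linear system: -0.9503x+0.5609y = 0.0034−0.0277z; -0.9864x+-0.6235y = 0.0150−0.2571z
Cramer: x(z) = -0.0092+0.1409z;  y(z) = -0.0095+0.1894z
into |P−centre ₁|² = l²: 1.0557z² + 0.1627z + -0.0394 = 0;  Δ = 0.1930;  z = -0.2851 or 0.1311 → z<0 root = -0.2851
x = -0.0494, y = -0.0635

(-0.0494, -0.0635, -0.2851)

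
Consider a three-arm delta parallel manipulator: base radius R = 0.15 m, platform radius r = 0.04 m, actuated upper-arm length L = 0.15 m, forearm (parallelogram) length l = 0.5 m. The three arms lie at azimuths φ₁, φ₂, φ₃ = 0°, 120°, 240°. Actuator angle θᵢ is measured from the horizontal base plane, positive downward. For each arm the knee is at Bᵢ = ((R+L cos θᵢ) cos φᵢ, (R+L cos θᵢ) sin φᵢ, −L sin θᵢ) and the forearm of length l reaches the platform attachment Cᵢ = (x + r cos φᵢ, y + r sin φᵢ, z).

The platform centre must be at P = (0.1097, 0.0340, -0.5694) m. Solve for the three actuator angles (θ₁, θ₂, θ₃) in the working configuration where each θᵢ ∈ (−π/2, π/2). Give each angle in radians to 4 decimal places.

θ₁ = 0.6106, θ₂ = 1.0470, θ₃ = 1.2215

φ1=0.0° → target in arm frame (0.1097, 0.0340)
  e−x'=0.0003;  (l²−L²−(e−x')²−y'²−z²)/2L = -0.3262
  √(A²+B²)=0.5694;  θ1 = -1.5703+2.1809 ≈ 0.6106
rotate P by −φ2: (-0.0254, -0.1120, -0.5694)
  A=0.1354, B=-0.5694, C=(l²−L²−A²−y'²−z²)/(2L)=-0.4253
  γ=atan2(-0.5694,0.1354)=-1.3373;  ψ=arccos(-0.7267)=2.3843;  θ2=γ+ψ≈1.0470
rotate P by −φ3: (-0.0843, 0.0780, -0.5694)
  e−x'=0.1943;  (l²−L²−(e−x')²−y'²−z²)/2L = -0.4685
  γ=atan2(-0.5694,0.1943)=-1.2420;  ψ=arccos(-0.7787)=2.4634;  θ3=γ+ψ≈1.2215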